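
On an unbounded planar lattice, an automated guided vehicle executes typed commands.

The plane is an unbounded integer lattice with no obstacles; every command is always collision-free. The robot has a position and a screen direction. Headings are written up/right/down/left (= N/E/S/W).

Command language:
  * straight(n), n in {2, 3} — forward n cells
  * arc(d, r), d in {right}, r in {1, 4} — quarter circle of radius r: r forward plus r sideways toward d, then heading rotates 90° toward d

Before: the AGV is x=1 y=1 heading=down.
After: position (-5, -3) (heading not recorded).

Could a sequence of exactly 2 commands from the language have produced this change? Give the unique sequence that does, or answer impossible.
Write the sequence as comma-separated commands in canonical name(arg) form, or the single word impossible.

arc(right, 4), straight(2)

key: running straight(2) before arc(right, 4) would end elsewhere — order is forced
initial: x=1 y=1 heading=down
1. arc(right, 4) → x=-3 y=-3 heading=left
2. straight(2) → x=-5 y=-3 heading=left
no rival 2-sequence matches.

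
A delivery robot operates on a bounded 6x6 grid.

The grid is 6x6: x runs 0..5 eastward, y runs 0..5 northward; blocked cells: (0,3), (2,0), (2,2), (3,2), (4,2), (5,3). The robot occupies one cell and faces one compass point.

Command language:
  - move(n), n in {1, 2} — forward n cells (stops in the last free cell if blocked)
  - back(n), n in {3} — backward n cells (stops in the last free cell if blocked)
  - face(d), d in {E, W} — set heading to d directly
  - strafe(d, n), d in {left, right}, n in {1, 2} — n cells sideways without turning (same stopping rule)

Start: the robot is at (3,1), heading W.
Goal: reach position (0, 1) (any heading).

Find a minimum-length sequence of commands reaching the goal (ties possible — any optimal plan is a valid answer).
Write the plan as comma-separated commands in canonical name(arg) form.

face(E), back(3)

from: at (3,1), heading W
t=1 face(E) ⇒ at (3,1), heading E
t=2 back(3) ⇒ at (0,1), heading E
minimal: 2 command(s), checked below 2.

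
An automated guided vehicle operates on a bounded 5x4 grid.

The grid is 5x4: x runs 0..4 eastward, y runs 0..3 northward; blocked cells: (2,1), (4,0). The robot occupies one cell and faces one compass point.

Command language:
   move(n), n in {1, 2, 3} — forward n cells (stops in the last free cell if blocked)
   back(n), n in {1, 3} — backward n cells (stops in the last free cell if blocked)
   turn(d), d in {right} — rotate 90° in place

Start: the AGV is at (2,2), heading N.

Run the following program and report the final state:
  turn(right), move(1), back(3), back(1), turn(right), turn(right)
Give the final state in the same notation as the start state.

at (0,2), heading W

initial: at (2,2), heading N
step 1 (turn(right)): at (2,2), heading E
step 2 (move(1)): at (3,2), heading E
step 3 (back(3)): at (0,2), heading E
step 4 (back(1)): at (0,2), heading E
step 5 (turn(right)): at (0,2), heading S
step 6 (turn(right)): at (0,2), heading W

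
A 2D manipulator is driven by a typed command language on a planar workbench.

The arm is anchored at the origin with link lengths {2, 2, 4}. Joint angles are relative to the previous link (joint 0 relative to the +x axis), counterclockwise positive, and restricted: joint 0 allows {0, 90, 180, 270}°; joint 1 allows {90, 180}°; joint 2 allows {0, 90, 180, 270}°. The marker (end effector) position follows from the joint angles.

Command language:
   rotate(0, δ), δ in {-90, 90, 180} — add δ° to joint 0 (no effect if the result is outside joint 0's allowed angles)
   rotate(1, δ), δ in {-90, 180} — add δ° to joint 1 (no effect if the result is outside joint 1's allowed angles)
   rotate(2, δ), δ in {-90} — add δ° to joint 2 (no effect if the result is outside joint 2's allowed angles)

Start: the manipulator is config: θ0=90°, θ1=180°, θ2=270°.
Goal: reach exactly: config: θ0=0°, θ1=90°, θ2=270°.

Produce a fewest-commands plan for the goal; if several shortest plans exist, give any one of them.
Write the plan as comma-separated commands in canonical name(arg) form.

from: config: θ0=90°, θ1=180°, θ2=270°
t=1 rotate(0, -90) ⇒ config: θ0=0°, θ1=180°, θ2=270°
t=2 rotate(1, -90) ⇒ config: θ0=0°, θ1=90°, θ2=270°
nothing shorter than 2 reaches the goal.

rotate(0, -90), rotate(1, -90)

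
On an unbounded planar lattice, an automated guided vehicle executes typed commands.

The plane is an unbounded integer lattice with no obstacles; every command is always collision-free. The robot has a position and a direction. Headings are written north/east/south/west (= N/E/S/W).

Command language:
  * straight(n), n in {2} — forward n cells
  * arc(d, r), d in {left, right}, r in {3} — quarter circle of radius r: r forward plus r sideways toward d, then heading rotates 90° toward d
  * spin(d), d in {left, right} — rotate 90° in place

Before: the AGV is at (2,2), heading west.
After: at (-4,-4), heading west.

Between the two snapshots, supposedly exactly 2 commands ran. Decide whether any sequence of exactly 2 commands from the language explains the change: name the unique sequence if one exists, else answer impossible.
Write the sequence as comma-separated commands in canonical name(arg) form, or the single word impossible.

arc(left, 3), arc(right, 3)

key: order matters: swapping arc(left, 3) and arc(right, 3) lands elsewhere
initial: at (2,2), heading west
t=1 arc(left, 3) ⇒ at (-1,-1), heading south
t=2 arc(right, 3) ⇒ at (-4,-4), heading west
uniquely the one of 25 2-step routes that fits.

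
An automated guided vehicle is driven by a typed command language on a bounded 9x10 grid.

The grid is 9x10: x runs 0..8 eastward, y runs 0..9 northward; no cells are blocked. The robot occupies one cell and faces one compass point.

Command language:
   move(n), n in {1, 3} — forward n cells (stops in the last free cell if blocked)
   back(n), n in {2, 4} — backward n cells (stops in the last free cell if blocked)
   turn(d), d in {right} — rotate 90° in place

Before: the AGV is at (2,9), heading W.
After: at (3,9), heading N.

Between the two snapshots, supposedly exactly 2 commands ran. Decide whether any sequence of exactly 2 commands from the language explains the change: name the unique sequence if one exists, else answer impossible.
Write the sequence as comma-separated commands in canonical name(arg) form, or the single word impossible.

impossible

all 25 sequences checked — none match.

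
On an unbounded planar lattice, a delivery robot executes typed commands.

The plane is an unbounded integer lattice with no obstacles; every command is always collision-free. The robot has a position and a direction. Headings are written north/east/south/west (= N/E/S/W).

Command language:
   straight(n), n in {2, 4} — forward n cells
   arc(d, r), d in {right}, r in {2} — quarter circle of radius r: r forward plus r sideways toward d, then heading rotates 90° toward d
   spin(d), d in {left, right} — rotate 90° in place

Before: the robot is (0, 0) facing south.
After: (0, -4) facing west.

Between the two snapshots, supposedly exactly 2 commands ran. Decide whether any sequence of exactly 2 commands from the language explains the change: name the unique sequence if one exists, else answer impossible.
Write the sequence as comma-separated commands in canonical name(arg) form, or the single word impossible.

key: position moved to (0,-4) AND the heading swung to W — translation plus rotation needed
start: (0, 0) facing south
[1] after straight(4): (0, -4) facing south
[2] after spin(right): (0, -4) facing west
no rival 2-sequence matches.

straight(4), spin(right)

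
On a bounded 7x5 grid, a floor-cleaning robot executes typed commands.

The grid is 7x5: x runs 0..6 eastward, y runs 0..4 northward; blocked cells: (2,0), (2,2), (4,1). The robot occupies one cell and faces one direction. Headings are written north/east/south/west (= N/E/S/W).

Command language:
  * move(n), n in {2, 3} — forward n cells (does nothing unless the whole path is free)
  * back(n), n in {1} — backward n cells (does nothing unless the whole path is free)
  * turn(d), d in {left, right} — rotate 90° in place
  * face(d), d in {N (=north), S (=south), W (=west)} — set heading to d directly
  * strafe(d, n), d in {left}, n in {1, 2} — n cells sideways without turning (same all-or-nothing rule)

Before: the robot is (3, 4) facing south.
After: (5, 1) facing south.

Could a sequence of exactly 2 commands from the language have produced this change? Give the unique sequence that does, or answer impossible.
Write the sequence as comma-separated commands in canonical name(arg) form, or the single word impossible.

strafe(left, 2), move(3)

key: still facing S at the end — nothing in the sequence rotates
start: (3, 4) facing south
[1] after strafe(left, 2): (5, 4) facing south
[2] after move(3): (5, 1) facing south
all 100 alternatives checked — unique.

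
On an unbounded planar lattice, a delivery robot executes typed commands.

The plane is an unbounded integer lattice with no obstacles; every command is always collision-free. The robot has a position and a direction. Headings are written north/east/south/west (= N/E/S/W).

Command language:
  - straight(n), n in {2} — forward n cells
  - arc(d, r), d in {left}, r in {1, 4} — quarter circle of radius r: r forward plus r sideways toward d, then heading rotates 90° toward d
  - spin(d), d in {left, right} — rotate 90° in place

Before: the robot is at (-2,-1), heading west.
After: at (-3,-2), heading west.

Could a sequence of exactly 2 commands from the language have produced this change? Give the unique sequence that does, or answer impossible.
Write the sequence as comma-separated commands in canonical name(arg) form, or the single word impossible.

key: heading stays W — rotations cancel among the 2 commands
initial: at (-2,-1), heading west
[1] after arc(left, 1): at (-3,-2), heading south
[2] after spin(right): at (-3,-2), heading west
all 25 alternatives checked — unique.

arc(left, 1), spin(right)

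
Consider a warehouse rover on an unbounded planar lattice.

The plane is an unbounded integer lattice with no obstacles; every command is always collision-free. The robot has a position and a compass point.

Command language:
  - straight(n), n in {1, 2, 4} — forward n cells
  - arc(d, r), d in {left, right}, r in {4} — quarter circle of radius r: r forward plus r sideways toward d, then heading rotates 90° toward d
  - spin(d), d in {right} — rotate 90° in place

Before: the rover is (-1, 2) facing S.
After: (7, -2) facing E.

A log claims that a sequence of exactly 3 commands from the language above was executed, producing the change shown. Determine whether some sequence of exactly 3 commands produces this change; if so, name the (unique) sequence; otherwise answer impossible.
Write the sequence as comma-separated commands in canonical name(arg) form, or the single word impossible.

key: order matters: swapping arc(left, 4) and straight(2) lands elsewhere
begin: (-1, 2) facing S
[1] after arc(left, 4): (3, -2) facing E
[2] after straight(2): (5, -2) facing E
[3] after straight(2): (7, -2) facing E
uniquely the one of 216 3-step routes that fits.

arc(left, 4), straight(2), straight(2)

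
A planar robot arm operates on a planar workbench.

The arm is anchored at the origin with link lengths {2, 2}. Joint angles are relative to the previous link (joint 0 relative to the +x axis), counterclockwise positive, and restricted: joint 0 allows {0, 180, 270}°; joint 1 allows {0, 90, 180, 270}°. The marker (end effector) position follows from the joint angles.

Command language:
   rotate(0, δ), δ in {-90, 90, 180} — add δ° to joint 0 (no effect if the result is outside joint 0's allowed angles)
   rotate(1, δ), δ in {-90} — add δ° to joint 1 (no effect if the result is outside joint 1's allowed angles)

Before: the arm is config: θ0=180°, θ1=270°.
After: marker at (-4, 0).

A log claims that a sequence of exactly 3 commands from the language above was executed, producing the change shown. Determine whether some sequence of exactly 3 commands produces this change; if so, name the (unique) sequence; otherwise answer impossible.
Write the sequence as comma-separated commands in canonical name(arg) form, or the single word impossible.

rotate(1, -90), rotate(1, -90), rotate(1, -90)

t0: config: θ0=180°, θ1=270°
[1] after rotate(1, -90): config: θ0=180°, θ1=180°
[2] after rotate(1, -90): config: θ0=180°, θ1=90°
[3] after rotate(1, -90): config: θ0=180°, θ1=0°
all 64 alternatives checked — unique.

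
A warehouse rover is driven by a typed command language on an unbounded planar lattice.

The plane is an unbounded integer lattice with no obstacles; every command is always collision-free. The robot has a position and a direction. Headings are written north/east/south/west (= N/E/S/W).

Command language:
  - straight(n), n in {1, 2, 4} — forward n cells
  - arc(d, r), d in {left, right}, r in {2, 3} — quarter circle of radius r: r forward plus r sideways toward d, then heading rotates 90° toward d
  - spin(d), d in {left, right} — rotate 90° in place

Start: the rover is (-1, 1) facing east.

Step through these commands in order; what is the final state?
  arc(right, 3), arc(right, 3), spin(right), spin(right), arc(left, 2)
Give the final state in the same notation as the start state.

(1, -3) facing north

t0: (-1, 1) facing east
1. arc(right, 3) → (2, -2) facing south
2. arc(right, 3) → (-1, -5) facing west
3. spin(right) → (-1, -5) facing north
4. spin(right) → (-1, -5) facing east
5. arc(left, 2) → (1, -3) facing north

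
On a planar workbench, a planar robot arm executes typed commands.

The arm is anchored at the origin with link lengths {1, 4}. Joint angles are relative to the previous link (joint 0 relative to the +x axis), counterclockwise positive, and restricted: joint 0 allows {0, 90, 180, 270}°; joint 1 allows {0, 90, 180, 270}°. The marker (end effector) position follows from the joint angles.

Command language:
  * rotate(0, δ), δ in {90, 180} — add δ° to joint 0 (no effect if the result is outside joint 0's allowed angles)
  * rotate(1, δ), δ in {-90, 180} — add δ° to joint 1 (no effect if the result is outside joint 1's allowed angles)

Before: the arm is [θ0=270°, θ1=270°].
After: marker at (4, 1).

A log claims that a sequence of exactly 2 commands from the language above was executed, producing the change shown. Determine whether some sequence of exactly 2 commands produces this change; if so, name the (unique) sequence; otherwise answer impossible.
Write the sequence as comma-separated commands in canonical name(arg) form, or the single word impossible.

from: [θ0=270°, θ1=270°]
t=1 rotate(0, 90) ⇒ [θ0=0°, θ1=270°]
t=2 rotate(0, 90) ⇒ [θ0=90°, θ1=270°]
no other 2-command option fits: unique.

rotate(0, 90), rotate(0, 90)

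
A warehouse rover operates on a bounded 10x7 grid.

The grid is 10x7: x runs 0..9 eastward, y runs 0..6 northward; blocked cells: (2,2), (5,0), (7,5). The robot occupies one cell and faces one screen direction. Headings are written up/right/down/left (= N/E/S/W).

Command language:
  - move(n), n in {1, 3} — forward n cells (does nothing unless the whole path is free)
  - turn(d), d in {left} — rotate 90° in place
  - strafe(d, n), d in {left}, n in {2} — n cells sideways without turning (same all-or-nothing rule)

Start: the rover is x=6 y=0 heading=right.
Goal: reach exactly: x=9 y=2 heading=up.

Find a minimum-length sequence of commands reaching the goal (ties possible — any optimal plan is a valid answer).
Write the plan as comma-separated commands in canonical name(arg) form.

initial: x=6 y=0 heading=right
1. move(3) → x=9 y=0 heading=right
2. strafe(left, 2) → x=9 y=2 heading=right
3. turn(left) → x=9 y=2 heading=up
nothing shorter than 3 reaches the goal.

move(3), strafe(left, 2), turn(left)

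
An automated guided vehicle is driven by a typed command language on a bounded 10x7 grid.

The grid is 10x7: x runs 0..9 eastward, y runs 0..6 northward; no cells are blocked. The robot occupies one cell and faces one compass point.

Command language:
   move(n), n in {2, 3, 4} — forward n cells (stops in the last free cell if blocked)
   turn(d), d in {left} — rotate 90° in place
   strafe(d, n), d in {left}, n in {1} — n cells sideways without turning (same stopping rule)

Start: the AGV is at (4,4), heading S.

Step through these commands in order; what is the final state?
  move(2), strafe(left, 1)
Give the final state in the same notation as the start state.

at (5,2), heading S

begin: at (4,4), heading S
1. move(2) → at (4,2), heading S
2. strafe(left, 1) → at (5,2), heading S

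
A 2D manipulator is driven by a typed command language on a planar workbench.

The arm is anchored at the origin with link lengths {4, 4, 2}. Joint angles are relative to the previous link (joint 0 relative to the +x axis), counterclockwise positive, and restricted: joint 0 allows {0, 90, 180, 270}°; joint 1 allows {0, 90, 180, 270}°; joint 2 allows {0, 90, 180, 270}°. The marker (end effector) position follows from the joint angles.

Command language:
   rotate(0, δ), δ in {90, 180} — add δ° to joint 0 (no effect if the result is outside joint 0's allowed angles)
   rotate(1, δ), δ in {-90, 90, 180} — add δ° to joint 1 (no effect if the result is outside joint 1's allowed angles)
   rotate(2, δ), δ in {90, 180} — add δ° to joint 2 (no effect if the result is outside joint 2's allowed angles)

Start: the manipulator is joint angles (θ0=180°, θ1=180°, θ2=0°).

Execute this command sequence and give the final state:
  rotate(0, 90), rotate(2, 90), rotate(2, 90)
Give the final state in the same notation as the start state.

joint angles (θ0=270°, θ1=180°, θ2=180°)

initial: joint angles (θ0=180°, θ1=180°, θ2=0°)
1. rotate(0, 90) → joint angles (θ0=270°, θ1=180°, θ2=0°)
2. rotate(2, 90) → joint angles (θ0=270°, θ1=180°, θ2=90°)
3. rotate(2, 90) → joint angles (θ0=270°, θ1=180°, θ2=180°)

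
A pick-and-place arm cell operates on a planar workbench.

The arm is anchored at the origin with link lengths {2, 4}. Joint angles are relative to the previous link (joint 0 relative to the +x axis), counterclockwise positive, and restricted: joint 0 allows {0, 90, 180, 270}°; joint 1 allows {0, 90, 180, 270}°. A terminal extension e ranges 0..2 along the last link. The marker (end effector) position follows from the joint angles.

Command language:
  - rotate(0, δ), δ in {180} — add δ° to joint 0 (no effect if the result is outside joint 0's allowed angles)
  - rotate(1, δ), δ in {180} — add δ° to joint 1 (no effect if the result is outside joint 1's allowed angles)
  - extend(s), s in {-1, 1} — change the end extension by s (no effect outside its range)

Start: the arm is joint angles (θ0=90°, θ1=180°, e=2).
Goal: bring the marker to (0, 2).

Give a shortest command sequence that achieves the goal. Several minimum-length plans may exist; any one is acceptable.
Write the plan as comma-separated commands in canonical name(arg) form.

t0: joint angles (θ0=90°, θ1=180°, e=2)
t=1 rotate(0, 180) ⇒ joint angles (θ0=270°, θ1=180°, e=2)
t=2 extend(-1) ⇒ joint angles (θ0=270°, θ1=180°, e=1)
t=3 extend(-1) ⇒ joint angles (θ0=270°, θ1=180°, e=0)
no 2-step plan works, so 3 is optimal.

rotate(0, 180), extend(-1), extend(-1)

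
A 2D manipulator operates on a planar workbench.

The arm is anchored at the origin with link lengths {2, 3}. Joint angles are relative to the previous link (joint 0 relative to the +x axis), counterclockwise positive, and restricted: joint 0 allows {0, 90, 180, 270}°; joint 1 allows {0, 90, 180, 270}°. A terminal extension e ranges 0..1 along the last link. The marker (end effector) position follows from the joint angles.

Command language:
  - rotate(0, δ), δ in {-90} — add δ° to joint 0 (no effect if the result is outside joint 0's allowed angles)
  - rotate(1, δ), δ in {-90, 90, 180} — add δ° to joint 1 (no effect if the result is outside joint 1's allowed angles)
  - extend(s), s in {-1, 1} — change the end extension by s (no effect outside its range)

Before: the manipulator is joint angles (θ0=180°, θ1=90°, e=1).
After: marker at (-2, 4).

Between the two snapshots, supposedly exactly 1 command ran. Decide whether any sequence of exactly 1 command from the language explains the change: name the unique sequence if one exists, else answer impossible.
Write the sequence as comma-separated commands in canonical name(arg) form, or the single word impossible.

begin: joint angles (θ0=180°, θ1=90°, e=1)
t=1 rotate(1, 180) ⇒ joint angles (θ0=180°, θ1=270°, e=1)
no rival 1-sequence matches.

rotate(1, 180)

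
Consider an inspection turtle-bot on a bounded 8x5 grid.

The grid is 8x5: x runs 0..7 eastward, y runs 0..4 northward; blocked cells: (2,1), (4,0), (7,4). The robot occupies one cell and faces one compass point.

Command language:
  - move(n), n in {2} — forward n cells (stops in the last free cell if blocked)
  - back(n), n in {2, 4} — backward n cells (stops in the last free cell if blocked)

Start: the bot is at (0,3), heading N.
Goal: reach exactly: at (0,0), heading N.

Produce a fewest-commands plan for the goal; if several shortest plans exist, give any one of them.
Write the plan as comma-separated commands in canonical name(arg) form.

t0: at (0,3), heading N
step 1 (back(4)): at (0,0), heading N
nothing shorter than 1 reaches the goal.

back(4)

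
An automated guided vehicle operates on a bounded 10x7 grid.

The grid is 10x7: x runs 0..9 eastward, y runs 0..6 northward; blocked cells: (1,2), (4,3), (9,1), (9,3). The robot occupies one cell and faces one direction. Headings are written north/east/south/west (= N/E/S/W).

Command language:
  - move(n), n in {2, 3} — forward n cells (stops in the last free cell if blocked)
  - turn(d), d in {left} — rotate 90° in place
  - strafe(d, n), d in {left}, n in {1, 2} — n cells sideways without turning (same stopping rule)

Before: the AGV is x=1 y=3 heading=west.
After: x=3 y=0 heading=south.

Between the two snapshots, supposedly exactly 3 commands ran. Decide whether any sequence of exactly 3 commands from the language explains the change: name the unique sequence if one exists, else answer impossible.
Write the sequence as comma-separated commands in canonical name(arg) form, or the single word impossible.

key: order matters: swapping turn(left) and move(3) lands elsewhere
begin: x=1 y=3 heading=west
[1] after turn(left): x=1 y=3 heading=south
[2] after strafe(left, 2): x=3 y=3 heading=south
[3] after move(3): x=3 y=0 heading=south
no rival 3-sequence matches.

turn(left), strafe(left, 2), move(3)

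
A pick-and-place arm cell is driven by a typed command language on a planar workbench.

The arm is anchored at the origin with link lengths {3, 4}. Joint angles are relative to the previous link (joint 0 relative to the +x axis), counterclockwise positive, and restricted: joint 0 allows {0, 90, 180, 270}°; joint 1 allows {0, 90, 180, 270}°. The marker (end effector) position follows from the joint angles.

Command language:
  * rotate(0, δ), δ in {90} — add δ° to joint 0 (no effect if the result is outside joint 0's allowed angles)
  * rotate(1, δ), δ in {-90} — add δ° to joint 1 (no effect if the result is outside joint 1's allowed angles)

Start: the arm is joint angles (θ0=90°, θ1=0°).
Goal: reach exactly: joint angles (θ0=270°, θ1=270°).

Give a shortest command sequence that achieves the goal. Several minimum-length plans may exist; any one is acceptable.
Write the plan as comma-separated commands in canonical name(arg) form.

start: joint angles (θ0=90°, θ1=0°)
[1] after rotate(0, 90): joint angles (θ0=180°, θ1=0°)
[2] after rotate(0, 90): joint angles (θ0=270°, θ1=0°)
[3] after rotate(1, -90): joint angles (θ0=270°, θ1=270°)
no 2-step plan works, so 3 is optimal.

rotate(0, 90), rotate(0, 90), rotate(1, -90)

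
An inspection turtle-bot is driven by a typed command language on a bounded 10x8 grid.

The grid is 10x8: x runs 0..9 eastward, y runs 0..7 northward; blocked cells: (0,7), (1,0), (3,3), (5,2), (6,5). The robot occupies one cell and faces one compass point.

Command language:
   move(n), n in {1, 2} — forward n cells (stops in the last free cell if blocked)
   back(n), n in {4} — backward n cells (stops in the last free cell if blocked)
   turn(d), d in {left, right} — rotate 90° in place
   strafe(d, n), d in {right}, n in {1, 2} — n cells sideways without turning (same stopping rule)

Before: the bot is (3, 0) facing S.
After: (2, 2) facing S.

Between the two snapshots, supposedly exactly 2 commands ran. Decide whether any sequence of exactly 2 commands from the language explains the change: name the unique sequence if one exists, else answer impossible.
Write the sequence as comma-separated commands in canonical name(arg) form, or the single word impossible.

back(4), strafe(right, 1)

key: back(4) is stopped early by the blocked cell at (3,3)
from: (3, 0) facing S
step 1 (back(4)): (3, 2) facing S
step 2 (strafe(right, 1)): (2, 2) facing S
no other 2-command option fits: unique.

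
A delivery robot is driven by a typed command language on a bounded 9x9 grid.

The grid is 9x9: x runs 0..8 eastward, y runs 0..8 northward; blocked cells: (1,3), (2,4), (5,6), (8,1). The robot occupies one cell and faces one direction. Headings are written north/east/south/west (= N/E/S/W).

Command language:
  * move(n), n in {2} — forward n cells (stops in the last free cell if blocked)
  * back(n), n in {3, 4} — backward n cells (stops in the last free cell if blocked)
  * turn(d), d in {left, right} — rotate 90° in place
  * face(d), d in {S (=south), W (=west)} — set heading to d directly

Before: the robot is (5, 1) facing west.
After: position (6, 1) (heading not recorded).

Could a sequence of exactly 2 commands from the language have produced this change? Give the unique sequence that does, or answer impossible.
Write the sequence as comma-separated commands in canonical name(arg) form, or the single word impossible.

key: running back(3) before move(2) would end elsewhere — order is forced
start: (5, 1) facing west
t=1 move(2) ⇒ (3, 1) facing west
t=2 back(3) ⇒ (6, 1) facing west
no other 2-command option fits: unique.

move(2), back(3)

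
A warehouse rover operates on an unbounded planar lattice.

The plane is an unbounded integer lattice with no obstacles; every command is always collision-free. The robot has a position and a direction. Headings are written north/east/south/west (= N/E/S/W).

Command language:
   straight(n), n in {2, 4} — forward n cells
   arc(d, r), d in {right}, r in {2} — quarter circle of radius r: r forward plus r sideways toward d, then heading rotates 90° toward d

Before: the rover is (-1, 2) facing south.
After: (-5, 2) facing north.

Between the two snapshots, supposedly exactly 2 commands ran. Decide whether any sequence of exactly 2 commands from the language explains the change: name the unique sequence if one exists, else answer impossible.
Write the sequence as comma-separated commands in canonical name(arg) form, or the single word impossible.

key: position moved to (-5,2) AND the heading swung to N — translation plus rotation needed
t0: (-1, 2) facing south
t=1 arc(right, 2) ⇒ (-3, 0) facing west
t=2 arc(right, 2) ⇒ (-5, 2) facing north
no rival 2-sequence matches.

arc(right, 2), arc(right, 2)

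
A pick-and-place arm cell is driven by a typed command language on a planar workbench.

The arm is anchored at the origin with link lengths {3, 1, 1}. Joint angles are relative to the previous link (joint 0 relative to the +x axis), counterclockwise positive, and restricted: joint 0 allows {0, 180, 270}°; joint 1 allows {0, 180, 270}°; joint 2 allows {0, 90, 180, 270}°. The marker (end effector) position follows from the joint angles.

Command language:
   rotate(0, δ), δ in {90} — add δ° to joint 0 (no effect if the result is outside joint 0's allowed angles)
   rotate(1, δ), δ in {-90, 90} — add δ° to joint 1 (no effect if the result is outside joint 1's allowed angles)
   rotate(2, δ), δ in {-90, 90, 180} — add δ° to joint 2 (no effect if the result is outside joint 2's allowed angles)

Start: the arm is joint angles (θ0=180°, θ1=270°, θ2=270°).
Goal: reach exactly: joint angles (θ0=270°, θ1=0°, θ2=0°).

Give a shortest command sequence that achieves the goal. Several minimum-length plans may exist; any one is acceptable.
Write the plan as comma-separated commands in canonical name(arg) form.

rotate(0, 90), rotate(2, 90), rotate(1, 90)

initial: joint angles (θ0=180°, θ1=270°, θ2=270°)
[1] after rotate(0, 90): joint angles (θ0=270°, θ1=270°, θ2=270°)
[2] after rotate(2, 90): joint angles (θ0=270°, θ1=270°, θ2=0°)
[3] after rotate(1, 90): joint angles (θ0=270°, θ1=0°, θ2=0°)
shorter routes all fall short; 3 is best.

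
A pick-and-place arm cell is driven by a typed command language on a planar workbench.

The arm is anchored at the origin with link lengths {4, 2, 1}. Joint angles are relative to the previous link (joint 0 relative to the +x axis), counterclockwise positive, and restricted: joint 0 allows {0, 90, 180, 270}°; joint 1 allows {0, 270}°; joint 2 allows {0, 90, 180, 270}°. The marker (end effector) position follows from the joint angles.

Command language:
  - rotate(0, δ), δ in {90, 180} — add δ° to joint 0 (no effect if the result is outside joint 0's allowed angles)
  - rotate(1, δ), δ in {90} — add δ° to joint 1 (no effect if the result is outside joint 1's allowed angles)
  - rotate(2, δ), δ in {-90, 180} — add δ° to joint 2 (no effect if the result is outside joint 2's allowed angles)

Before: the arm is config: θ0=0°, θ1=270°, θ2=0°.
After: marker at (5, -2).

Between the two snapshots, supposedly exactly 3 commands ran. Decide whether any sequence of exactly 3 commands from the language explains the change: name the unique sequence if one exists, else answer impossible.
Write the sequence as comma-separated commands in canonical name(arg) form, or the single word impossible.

from: config: θ0=0°, θ1=270°, θ2=0°
t=1 rotate(2, -90) ⇒ config: θ0=0°, θ1=270°, θ2=270°
t=2 rotate(2, -90) ⇒ config: θ0=0°, θ1=270°, θ2=180°
t=3 rotate(2, -90) ⇒ config: θ0=0°, θ1=270°, θ2=90°
no other 3-command option fits: unique.

rotate(2, -90), rotate(2, -90), rotate(2, -90)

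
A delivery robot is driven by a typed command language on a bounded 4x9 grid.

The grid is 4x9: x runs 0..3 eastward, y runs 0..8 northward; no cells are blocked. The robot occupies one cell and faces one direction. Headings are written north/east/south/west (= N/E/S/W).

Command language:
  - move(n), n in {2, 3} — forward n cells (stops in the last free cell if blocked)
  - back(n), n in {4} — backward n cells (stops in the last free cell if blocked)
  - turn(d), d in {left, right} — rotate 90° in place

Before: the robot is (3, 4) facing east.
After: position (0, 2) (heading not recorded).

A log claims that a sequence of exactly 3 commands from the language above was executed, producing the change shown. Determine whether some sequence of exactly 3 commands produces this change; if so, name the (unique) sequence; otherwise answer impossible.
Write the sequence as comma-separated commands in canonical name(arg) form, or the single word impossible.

key: running move(2) before back(4) would end elsewhere — order is forced
begin: (3, 4) facing east
step 1 (back(4)): (0, 4) facing east
step 2 (turn(right)): (0, 4) facing south
step 3 (move(2)): (0, 2) facing south
no rival 3-sequence matches.

back(4), turn(right), move(2)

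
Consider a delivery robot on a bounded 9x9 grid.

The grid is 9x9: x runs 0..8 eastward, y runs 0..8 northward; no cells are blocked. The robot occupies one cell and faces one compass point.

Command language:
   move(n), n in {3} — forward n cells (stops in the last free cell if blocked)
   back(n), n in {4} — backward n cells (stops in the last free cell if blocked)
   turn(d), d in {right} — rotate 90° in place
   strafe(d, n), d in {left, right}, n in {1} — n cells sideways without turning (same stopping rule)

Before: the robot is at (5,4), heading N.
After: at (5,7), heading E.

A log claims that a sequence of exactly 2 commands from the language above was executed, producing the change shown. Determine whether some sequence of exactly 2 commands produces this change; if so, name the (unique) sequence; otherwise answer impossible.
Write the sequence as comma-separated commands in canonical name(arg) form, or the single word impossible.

move(3), turn(right)

key: running turn(right) before move(3) would end elsewhere — order is forced
start: at (5,4), heading N
t=1 move(3) ⇒ at (5,7), heading N
t=2 turn(right) ⇒ at (5,7), heading E
uniquely the one of 25 2-step routes that fits.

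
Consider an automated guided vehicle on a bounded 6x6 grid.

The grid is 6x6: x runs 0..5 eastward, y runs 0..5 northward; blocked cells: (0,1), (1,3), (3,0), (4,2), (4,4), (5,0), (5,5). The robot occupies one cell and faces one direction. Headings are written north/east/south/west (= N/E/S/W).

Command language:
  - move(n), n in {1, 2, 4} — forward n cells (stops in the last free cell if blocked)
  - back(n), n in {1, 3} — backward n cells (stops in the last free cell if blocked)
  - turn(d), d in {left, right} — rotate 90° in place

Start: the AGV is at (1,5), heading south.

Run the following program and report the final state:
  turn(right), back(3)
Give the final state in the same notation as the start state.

at (4,5), heading west

initial: at (1,5), heading south
1. turn(right) → at (1,5), heading west
2. back(3) → at (4,5), heading west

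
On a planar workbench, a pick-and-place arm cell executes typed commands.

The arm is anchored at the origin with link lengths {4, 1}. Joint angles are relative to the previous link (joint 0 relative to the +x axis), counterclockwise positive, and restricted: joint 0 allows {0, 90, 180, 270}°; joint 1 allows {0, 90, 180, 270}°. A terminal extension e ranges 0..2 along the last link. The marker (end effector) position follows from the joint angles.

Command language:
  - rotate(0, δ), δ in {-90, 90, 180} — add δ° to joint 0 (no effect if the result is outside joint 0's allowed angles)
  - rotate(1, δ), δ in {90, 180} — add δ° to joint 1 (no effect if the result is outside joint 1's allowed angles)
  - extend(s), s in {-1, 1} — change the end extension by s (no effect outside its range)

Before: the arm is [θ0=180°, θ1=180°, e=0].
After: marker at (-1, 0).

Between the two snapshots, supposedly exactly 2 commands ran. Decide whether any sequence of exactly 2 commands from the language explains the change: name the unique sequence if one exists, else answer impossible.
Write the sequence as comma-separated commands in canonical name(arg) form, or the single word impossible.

t0: [θ0=180°, θ1=180°, e=0]
[1] after extend(1): [θ0=180°, θ1=180°, e=1]
[2] after extend(1): [θ0=180°, θ1=180°, e=2]
no other 2-command option fits: unique.

extend(1), extend(1)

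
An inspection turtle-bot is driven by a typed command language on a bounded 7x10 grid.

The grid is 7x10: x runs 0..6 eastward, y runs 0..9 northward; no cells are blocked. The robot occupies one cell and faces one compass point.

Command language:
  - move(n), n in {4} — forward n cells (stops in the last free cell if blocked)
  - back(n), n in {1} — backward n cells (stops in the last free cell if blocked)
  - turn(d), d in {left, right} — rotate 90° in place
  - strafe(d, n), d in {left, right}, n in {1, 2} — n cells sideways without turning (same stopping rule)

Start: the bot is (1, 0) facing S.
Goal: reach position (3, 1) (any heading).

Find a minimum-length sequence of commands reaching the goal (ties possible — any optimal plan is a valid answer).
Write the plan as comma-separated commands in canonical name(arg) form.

begin: (1, 0) facing S
t=1 back(1) ⇒ (1, 1) facing S
t=2 strafe(left, 2) ⇒ (3, 1) facing S
minimal: 2 command(s), checked below 2.

back(1), strafe(left, 2)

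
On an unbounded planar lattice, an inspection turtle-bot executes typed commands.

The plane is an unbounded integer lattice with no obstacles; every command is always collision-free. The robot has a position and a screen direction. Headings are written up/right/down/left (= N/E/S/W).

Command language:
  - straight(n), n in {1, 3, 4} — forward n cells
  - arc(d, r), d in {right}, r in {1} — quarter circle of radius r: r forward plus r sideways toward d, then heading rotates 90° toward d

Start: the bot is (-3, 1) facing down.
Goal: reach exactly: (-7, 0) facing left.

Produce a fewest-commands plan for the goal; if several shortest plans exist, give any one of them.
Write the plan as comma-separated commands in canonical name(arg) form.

arc(right, 1), straight(3)

begin: (-3, 1) facing down
t=1 arc(right, 1) ⇒ (-4, 0) facing left
t=2 straight(3) ⇒ (-7, 0) facing left
nothing shorter than 2 reaches the goal.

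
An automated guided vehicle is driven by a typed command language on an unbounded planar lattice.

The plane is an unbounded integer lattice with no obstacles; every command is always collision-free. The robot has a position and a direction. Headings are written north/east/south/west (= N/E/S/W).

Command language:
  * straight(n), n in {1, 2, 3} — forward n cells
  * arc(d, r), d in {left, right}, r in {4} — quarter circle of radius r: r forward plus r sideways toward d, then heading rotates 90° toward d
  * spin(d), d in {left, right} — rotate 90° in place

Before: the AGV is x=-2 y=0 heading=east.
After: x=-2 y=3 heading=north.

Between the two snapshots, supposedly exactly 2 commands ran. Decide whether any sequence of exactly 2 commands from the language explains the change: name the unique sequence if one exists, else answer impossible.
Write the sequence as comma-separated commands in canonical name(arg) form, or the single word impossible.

key: position moved to (-2,3) AND the heading swung to N — translation plus rotation needed
t0: x=-2 y=0 heading=east
step 1 (spin(left)): x=-2 y=0 heading=north
step 2 (straight(3)): x=-2 y=3 heading=north
no other 2-command option fits: unique.

spin(left), straight(3)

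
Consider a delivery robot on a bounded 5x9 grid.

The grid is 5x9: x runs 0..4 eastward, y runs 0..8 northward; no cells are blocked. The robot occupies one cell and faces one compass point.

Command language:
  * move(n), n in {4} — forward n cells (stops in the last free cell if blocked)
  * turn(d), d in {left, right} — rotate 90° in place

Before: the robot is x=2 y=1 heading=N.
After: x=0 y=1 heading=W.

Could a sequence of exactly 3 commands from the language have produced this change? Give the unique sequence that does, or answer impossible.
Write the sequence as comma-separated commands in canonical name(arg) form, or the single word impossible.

key: the first move(4) runs into the grid edge before its full distance
from: x=2 y=1 heading=N
step 1 (turn(left)): x=2 y=1 heading=W
step 2 (move(4)): x=0 y=1 heading=W
step 3 (move(4)): x=0 y=1 heading=W
no other 3-command option fits: unique.

turn(left), move(4), move(4)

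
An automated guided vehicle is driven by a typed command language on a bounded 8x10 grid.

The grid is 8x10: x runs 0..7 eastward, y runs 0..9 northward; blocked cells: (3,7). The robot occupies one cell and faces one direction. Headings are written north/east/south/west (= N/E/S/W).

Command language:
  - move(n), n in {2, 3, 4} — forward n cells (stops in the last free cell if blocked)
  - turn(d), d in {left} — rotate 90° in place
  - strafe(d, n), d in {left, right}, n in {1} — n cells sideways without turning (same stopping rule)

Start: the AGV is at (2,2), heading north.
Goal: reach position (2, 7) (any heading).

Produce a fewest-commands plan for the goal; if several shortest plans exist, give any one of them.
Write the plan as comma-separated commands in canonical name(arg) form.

move(2), move(3)

start: at (2,2), heading north
t=1 move(2) ⇒ at (2,4), heading north
t=2 move(3) ⇒ at (2,7), heading north
minimal: 2 command(s), checked below 2.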